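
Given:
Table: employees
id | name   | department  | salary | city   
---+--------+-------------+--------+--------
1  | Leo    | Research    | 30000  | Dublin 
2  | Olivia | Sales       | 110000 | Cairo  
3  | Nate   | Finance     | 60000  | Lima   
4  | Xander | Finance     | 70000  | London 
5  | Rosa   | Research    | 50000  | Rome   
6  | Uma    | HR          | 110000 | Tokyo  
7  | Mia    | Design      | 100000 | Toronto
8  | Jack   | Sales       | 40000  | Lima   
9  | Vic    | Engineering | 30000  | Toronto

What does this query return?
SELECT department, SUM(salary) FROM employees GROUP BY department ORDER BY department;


Summing salary within each department:
  Design: 100000 = 100000
  Engineering: 30000 = 30000
  Finance: 60000 + 70000 = 130000
  HR: 110000 = 110000
  Research: 30000 + 50000 = 80000
  Sales: 110000 + 40000 = 150000


6 groups:
Design, 100000
Engineering, 30000
Finance, 130000
HR, 110000
Research, 80000
Sales, 150000


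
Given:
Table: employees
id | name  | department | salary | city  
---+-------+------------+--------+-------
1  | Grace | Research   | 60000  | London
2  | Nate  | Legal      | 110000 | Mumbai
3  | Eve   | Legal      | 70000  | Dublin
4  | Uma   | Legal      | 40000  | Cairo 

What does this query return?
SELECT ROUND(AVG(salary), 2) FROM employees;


SUM(salary) = 280000
COUNT = 4
ROUND(AVG, 2) = ROUND(280000 / 4, 2) = 70000.0

70000.0


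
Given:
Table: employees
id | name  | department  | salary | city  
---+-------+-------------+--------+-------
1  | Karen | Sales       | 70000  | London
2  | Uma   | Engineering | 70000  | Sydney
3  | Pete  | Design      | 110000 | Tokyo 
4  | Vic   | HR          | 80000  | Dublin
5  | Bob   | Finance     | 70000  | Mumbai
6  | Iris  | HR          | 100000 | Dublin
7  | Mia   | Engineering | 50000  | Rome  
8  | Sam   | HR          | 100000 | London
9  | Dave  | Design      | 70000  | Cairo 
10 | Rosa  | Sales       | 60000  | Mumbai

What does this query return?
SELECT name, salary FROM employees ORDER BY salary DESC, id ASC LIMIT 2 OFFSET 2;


Sort by salary DESC (id ASC tiebreak), then skip 2 and take 2
Rows 3 through 4

2 rows:
Sam, 100000
Vic, 80000


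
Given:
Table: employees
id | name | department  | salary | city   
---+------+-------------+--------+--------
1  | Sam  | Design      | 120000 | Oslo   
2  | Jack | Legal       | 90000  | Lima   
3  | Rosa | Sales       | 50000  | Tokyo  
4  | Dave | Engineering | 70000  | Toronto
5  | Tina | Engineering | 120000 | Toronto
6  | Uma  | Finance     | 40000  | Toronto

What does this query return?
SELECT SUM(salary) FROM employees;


SUM(salary) = 120000 + 90000 + 50000 + 70000 + 120000 + 40000 = 490000

490000


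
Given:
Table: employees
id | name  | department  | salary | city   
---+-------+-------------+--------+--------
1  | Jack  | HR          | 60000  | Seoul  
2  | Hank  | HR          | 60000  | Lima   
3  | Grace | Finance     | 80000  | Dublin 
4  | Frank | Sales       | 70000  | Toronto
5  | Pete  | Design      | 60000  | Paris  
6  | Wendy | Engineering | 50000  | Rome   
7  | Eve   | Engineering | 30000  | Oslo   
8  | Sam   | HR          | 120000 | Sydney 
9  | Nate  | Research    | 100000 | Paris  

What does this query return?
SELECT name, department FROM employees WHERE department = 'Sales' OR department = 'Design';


Filtering: department = 'Sales' OR 'Design'
Matching: 2 rows

2 rows:
Frank, Sales
Pete, Design


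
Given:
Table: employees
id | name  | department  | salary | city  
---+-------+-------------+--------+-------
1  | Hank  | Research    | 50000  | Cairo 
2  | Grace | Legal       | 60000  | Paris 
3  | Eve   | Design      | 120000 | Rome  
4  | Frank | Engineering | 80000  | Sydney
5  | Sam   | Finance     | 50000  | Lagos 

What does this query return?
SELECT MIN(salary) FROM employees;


Salaries: 50000, 60000, 120000, 80000, 50000
MIN = 50000

50000


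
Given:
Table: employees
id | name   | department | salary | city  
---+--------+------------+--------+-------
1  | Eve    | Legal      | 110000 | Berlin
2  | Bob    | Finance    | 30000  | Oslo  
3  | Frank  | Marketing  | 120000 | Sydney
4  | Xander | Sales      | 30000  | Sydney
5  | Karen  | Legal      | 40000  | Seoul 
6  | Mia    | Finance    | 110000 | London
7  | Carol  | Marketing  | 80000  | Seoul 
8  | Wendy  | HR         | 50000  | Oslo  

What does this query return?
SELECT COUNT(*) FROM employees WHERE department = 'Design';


Counting rows where department = 'Design'


0


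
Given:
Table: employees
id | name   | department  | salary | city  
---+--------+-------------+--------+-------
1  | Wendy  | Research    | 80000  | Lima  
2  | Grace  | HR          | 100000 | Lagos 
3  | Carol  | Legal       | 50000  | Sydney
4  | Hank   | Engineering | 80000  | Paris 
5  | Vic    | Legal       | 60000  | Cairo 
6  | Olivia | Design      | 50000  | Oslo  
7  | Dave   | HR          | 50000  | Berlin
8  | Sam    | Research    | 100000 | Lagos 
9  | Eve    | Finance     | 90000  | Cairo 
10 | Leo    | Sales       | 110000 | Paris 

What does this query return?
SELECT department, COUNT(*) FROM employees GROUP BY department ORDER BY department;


Assigning each row to its department group:
  Wendy -> Research
  Grace -> HR
  Carol -> Legal
  Hank -> Engineering
  Vic -> Legal
  Olivia -> Design
  Dave -> HR
  Sam -> Research
  Eve -> Finance
  Leo -> Sales


7 groups:
Design, 1
Engineering, 1
Finance, 1
HR, 2
Legal, 2
Research, 2
Sales, 1


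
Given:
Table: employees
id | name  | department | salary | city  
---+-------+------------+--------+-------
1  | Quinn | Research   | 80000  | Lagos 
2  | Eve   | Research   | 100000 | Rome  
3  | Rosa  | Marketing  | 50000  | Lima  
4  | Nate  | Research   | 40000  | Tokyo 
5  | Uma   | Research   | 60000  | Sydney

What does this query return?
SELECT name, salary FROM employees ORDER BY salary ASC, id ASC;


Sorting by salary ASC, then id ASC for ties

5 rows:
Nate, 40000
Rosa, 50000
Uma, 60000
Quinn, 80000
Eve, 100000


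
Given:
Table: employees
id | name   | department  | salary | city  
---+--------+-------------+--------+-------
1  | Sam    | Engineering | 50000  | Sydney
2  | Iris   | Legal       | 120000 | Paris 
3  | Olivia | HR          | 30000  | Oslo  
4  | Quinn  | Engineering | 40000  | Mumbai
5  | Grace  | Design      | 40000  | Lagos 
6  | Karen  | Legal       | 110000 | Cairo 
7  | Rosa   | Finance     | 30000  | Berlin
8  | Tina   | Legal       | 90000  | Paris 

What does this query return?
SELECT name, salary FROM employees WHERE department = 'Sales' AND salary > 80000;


Filtering: department = 'Sales' AND salary > 80000
Matching: 0 rows

Empty result set (0 rows)


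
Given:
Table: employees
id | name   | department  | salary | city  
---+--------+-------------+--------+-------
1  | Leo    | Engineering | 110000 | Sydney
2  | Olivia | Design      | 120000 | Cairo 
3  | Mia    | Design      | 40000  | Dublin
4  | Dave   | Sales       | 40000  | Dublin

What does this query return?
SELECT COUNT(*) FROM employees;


COUNT(*) counts all rows

4


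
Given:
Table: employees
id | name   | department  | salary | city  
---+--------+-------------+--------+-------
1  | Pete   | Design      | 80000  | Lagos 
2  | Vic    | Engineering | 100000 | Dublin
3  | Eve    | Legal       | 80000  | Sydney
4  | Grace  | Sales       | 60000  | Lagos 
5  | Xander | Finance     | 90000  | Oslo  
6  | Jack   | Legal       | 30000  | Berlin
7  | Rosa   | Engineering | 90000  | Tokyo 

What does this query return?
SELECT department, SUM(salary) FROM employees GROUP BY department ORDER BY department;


Summing salary within each department:
  Design: 80000 = 80000
  Engineering: 100000 + 90000 = 190000
  Finance: 90000 = 90000
  Legal: 80000 + 30000 = 110000
  Sales: 60000 = 60000


5 groups:
Design, 80000
Engineering, 190000
Finance, 90000
Legal, 110000
Sales, 60000


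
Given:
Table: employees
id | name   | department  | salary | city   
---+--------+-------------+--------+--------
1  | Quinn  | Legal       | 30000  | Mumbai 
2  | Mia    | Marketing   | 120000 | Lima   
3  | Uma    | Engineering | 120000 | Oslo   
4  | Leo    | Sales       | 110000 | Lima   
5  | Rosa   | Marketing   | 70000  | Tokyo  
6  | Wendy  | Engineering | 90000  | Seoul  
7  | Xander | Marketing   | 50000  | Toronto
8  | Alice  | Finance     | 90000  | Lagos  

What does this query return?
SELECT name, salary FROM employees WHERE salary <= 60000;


Filtering: salary <= 60000
Matching: 2 rows

2 rows:
Quinn, 30000
Xander, 50000


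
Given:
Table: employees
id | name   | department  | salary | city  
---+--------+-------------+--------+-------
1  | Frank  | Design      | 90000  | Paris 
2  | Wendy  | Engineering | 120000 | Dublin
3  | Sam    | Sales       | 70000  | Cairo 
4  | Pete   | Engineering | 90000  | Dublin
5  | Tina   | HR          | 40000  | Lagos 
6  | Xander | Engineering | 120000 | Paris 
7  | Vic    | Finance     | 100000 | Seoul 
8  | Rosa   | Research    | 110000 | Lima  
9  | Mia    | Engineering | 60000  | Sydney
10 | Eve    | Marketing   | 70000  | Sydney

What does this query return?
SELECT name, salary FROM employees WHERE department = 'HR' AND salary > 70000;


Filtering: department = 'HR' AND salary > 70000
Matching: 0 rows

Empty result set (0 rows)


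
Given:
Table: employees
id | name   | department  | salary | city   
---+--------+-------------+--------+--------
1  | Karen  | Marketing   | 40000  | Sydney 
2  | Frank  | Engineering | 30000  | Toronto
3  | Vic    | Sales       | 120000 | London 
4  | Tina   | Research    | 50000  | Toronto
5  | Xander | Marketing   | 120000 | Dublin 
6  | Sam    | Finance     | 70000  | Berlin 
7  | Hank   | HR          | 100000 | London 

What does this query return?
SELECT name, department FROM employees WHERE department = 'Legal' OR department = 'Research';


Filtering: department = 'Legal' OR 'Research'
Matching: 1 rows

1 rows:
Tina, Research


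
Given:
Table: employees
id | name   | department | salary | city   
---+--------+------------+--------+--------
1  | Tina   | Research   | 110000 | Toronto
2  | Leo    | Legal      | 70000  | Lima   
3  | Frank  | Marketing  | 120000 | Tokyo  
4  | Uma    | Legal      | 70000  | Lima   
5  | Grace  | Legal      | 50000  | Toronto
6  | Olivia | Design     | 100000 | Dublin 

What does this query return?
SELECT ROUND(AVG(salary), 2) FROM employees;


SUM(salary) = 520000
COUNT = 6
ROUND(AVG, 2) = ROUND(520000 / 6, 2) = 86666.67

86666.67


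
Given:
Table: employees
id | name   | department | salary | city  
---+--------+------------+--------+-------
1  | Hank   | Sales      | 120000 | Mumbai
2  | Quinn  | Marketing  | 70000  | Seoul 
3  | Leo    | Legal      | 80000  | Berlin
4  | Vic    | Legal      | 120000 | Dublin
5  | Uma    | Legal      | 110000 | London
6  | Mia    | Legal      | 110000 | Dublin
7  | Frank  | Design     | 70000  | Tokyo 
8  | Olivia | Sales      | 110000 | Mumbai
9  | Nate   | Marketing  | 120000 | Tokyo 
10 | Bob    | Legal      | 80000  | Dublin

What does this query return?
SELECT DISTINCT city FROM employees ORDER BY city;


All 'city' values (row order): Mumbai, Seoul, Berlin, Dublin, London, Dublin, Tokyo, Mumbai, Tokyo, Dublin
Removing duplicates leaves 6 unique value(s).

6 values:
Berlin
Dublin
London
Mumbai
Seoul
Tokyo


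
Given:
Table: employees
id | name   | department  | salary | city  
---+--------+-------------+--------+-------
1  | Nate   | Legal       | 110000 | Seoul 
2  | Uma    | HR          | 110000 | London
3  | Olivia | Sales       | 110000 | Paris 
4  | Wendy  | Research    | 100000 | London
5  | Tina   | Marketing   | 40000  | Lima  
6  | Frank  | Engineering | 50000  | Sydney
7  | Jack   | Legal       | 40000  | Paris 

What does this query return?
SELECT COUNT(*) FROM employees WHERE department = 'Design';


Counting rows where department = 'Design'


0


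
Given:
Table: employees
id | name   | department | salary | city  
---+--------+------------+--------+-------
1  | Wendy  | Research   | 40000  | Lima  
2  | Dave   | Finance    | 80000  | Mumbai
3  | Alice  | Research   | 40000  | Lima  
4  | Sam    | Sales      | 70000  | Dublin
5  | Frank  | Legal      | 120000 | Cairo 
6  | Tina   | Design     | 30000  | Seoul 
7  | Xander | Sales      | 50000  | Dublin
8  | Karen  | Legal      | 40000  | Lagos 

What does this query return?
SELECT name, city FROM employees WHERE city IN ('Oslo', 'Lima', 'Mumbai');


Filtering: city IN ('Oslo', 'Lima', 'Mumbai')
Matching: 3 rows

3 rows:
Wendy, Lima
Dave, Mumbai
Alice, Lima


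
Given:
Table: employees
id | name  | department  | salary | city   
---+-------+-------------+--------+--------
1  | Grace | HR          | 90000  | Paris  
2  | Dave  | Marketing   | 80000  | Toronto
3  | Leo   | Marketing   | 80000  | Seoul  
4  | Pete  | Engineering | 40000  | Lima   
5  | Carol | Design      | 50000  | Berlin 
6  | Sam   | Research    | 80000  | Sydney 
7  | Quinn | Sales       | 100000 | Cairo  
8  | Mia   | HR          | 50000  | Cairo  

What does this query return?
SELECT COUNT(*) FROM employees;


COUNT(*) counts all rows

8


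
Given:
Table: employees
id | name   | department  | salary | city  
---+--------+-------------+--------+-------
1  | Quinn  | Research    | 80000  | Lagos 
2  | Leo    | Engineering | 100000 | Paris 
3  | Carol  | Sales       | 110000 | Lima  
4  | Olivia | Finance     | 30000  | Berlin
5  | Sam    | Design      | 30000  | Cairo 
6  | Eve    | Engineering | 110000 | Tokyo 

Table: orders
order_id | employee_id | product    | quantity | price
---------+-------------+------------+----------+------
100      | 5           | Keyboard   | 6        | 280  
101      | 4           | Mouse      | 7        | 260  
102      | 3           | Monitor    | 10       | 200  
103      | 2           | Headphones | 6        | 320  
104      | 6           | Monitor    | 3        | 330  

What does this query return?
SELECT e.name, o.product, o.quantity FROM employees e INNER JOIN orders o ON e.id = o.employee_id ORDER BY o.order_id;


Joining employees.id = orders.employee_id:
  employee Sam (id=5) -> order Keyboard
  employee Olivia (id=4) -> order Mouse
  employee Carol (id=3) -> order Monitor
  employee Leo (id=2) -> order Headphones
  employee Eve (id=6) -> order Monitor


5 rows:
Sam, Keyboard, 6
Olivia, Mouse, 7
Carol, Monitor, 10
Leo, Headphones, 6
Eve, Monitor, 3


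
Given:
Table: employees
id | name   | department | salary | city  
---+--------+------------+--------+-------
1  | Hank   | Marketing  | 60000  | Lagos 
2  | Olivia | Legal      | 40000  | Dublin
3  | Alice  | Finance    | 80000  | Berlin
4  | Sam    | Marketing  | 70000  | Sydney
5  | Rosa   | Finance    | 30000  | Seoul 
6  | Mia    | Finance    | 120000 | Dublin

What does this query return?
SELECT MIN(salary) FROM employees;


Salaries: 60000, 40000, 80000, 70000, 30000, 120000
MIN = 30000

30000


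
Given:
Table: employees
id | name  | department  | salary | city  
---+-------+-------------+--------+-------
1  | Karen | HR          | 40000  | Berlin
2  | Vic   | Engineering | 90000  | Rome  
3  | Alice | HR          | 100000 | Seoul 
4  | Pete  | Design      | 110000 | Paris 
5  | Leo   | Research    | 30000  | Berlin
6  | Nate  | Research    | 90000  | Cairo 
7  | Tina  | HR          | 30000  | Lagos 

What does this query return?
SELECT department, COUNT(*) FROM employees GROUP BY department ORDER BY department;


Assigning each row to its department group:
  Karen -> HR
  Vic -> Engineering
  Alice -> HR
  Pete -> Design
  Leo -> Research
  Nate -> Research
  Tina -> HR


4 groups:
Design, 1
Engineering, 1
HR, 3
Research, 2


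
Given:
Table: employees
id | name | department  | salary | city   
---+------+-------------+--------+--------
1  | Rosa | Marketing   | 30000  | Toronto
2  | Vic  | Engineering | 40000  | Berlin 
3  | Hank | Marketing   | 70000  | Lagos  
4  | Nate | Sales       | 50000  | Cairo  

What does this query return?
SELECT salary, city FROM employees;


Projecting columns: salary, city

4 rows:
30000, Toronto
40000, Berlin
70000, Lagos
50000, Cairo


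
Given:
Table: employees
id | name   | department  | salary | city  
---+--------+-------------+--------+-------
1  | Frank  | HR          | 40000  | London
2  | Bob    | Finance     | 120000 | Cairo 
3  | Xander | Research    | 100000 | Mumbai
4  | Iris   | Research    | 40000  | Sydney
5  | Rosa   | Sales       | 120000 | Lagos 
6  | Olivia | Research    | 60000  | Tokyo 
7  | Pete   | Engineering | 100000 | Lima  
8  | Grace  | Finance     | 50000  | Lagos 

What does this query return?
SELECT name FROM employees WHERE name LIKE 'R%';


LIKE 'R%' matches names starting with 'R'
Matching: 1

1 rows:
Rosa


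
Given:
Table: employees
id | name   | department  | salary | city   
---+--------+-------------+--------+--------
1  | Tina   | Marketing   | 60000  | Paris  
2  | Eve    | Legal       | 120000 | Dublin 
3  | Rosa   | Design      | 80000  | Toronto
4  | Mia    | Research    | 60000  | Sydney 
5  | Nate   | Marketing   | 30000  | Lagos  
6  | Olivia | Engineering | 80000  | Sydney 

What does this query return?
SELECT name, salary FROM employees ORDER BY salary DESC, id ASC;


Sorting by salary DESC, then id ASC for ties

6 rows:
Eve, 120000
Rosa, 80000
Olivia, 80000
Tina, 60000
Mia, 60000
Nate, 30000


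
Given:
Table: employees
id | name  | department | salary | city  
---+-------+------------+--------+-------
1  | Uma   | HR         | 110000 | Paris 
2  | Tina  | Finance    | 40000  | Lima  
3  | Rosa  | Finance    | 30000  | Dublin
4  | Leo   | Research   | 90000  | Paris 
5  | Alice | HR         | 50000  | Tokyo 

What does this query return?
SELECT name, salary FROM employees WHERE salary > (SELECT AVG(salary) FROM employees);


Subquery: AVG(salary) = 64000.0
Filtering: salary > 64000.0
  Uma (110000) -> MATCH
  Leo (90000) -> MATCH


2 rows:
Uma, 110000
Leo, 90000


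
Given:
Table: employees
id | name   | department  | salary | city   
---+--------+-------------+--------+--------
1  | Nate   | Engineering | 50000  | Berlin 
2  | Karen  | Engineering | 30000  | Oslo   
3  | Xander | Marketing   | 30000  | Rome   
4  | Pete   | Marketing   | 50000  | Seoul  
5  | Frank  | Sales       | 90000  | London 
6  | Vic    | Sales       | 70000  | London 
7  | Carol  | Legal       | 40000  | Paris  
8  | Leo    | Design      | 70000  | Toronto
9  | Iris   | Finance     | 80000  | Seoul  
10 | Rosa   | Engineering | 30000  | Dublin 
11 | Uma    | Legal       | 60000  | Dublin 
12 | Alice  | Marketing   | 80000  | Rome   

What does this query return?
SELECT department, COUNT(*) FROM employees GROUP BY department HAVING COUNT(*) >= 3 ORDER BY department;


Groups with count >= 3:
  Engineering: 3 -> PASS
  Marketing: 3 -> PASS
  Design: 1 -> filtered out
  Finance: 1 -> filtered out
  Legal: 2 -> filtered out
  Sales: 2 -> filtered out


2 groups:
Engineering, 3
Marketing, 3


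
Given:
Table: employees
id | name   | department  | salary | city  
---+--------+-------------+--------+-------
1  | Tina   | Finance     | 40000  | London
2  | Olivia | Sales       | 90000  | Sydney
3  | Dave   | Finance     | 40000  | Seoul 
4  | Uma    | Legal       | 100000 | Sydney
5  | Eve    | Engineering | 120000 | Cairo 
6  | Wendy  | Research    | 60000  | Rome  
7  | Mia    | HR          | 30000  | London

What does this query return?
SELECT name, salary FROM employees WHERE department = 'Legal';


Filtering: department = 'Legal'
Matching rows: 1

1 rows:
Uma, 100000


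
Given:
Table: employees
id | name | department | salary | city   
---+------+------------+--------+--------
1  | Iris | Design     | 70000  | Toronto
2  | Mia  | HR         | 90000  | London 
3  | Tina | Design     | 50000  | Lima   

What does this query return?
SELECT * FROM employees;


SELECT * returns all 3 rows with all columns

3 rows:
1, Iris, Design, 70000, Toronto
2, Mia, HR, 90000, London
3, Tina, Design, 50000, Lima


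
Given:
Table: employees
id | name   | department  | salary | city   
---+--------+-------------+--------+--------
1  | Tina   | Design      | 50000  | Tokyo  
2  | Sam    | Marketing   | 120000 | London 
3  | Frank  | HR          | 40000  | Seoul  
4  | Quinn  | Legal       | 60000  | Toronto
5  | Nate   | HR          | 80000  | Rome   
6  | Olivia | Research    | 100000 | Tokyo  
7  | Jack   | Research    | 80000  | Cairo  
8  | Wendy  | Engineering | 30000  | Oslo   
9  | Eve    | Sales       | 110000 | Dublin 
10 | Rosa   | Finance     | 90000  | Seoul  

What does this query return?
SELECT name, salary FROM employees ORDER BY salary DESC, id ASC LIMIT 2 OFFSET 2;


Sort by salary DESC (id ASC tiebreak), then skip 2 and take 2
Rows 3 through 4

2 rows:
Olivia, 100000
Rosa, 90000


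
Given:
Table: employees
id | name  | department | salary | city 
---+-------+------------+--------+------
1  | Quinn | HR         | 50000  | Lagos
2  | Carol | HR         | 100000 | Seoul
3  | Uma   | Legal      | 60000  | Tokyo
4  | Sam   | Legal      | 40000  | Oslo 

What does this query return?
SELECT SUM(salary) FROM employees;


SUM(salary) = 50000 + 100000 + 60000 + 40000 = 250000

250000


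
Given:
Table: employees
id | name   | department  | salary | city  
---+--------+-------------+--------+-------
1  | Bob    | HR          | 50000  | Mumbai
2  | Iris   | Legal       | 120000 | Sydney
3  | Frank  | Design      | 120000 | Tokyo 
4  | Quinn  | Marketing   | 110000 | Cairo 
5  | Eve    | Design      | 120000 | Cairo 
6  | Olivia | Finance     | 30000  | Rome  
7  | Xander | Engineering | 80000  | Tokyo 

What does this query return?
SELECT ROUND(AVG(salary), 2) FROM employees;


SUM(salary) = 630000
COUNT = 7
ROUND(AVG, 2) = ROUND(630000 / 7, 2) = 90000.0

90000.0


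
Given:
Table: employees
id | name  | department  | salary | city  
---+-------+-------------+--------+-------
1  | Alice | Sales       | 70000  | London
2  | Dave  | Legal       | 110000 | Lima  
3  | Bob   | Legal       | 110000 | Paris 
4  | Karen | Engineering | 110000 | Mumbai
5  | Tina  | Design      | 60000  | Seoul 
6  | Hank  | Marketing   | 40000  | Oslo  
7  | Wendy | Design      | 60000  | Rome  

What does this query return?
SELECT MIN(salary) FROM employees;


Salaries: 70000, 110000, 110000, 110000, 60000, 40000, 60000
MIN = 40000

40000


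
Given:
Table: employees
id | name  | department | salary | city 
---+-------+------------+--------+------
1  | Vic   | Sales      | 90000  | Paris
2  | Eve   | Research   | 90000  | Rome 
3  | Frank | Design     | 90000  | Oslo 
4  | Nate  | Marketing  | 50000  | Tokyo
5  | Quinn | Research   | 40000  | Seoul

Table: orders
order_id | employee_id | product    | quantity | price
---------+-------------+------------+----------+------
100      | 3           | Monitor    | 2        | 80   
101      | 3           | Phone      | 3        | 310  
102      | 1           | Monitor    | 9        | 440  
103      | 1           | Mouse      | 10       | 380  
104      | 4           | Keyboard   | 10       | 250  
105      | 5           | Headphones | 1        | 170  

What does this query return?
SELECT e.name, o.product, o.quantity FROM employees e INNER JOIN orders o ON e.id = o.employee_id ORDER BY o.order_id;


Joining employees.id = orders.employee_id:
  employee Frank (id=3) -> order Monitor
  employee Frank (id=3) -> order Phone
  employee Vic (id=1) -> order Monitor
  employee Vic (id=1) -> order Mouse
  employee Nate (id=4) -> order Keyboard
  employee Quinn (id=5) -> order Headphones


6 rows:
Frank, Monitor, 2
Frank, Phone, 3
Vic, Monitor, 9
Vic, Mouse, 10
Nate, Keyboard, 10
Quinn, Headphones, 1


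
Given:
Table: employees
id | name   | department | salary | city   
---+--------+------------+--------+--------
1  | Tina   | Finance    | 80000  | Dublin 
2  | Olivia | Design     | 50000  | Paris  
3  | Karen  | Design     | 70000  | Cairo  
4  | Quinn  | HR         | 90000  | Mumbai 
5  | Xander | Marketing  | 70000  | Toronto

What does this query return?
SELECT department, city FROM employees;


Projecting columns: department, city

5 rows:
Finance, Dublin
Design, Paris
Design, Cairo
HR, Mumbai
Marketing, Toronto


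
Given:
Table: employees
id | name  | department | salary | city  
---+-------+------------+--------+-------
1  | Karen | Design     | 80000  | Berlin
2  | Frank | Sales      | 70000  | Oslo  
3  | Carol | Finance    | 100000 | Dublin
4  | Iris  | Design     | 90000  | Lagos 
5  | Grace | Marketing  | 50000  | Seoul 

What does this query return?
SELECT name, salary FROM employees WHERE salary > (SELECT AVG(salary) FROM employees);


Subquery: AVG(salary) = 78000.0
Filtering: salary > 78000.0
  Karen (80000) -> MATCH
  Carol (100000) -> MATCH
  Iris (90000) -> MATCH


3 rows:
Karen, 80000
Carol, 100000
Iris, 90000


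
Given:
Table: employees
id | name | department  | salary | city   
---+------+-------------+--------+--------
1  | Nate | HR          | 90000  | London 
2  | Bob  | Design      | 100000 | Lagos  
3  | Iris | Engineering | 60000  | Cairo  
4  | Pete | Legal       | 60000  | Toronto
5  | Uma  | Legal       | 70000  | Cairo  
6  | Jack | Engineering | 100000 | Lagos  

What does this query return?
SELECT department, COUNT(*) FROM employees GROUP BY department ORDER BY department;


Assigning each row to its department group:
  Nate -> HR
  Bob -> Design
  Iris -> Engineering
  Pete -> Legal
  Uma -> Legal
  Jack -> Engineering


4 groups:
Design, 1
Engineering, 2
HR, 1
Legal, 2


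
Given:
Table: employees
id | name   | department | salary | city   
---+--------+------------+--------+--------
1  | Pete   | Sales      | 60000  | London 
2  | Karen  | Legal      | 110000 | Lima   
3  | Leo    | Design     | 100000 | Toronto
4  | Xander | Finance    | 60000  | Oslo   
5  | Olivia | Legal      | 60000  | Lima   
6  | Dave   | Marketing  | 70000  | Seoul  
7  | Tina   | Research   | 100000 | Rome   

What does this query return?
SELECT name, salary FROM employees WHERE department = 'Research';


Filtering: department = 'Research'
Matching rows: 1

1 rows:
Tina, 100000


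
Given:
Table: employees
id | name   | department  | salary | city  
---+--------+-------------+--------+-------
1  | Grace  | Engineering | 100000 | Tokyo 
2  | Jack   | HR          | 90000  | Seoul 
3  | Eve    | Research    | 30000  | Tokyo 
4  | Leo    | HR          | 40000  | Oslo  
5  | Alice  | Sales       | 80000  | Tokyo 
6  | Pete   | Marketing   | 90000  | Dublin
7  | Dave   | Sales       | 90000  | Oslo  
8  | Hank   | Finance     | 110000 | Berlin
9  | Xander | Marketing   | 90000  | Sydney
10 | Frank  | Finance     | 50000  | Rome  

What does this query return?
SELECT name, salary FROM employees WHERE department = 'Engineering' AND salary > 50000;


Filtering: department = 'Engineering' AND salary > 50000
Matching: 1 rows

1 rows:
Grace, 100000


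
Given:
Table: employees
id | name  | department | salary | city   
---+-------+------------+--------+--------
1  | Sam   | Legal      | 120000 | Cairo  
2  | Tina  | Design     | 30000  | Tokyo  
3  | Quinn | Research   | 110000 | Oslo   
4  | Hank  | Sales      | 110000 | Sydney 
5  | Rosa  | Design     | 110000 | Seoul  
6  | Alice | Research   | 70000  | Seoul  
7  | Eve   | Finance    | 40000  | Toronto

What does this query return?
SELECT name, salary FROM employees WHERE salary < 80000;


Filtering: salary < 80000
Matching: 3 rows

3 rows:
Tina, 30000
Alice, 70000
Eve, 40000


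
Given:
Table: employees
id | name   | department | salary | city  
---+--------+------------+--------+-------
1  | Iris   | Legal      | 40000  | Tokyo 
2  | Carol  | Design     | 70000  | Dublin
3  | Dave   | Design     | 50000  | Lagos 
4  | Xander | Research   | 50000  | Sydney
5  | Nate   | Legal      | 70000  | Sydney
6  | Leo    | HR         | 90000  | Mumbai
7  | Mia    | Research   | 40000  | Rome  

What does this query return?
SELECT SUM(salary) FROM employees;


SUM(salary) = 40000 + 70000 + 50000 + 50000 + 70000 + 90000 + 40000 = 410000

410000


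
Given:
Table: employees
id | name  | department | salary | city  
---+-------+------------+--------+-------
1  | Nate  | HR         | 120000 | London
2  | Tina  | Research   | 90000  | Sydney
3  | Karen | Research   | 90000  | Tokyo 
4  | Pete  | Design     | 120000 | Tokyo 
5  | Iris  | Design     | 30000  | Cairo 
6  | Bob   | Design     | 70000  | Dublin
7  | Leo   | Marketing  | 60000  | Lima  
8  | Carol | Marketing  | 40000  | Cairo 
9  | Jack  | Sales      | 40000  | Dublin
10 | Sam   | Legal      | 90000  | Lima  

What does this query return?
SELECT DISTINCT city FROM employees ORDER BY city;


All 'city' values (row order): London, Sydney, Tokyo, Tokyo, Cairo, Dublin, Lima, Cairo, Dublin, Lima
Removing duplicates leaves 6 unique value(s).

6 values:
Cairo
Dublin
Lima
London
Sydney
Tokyo


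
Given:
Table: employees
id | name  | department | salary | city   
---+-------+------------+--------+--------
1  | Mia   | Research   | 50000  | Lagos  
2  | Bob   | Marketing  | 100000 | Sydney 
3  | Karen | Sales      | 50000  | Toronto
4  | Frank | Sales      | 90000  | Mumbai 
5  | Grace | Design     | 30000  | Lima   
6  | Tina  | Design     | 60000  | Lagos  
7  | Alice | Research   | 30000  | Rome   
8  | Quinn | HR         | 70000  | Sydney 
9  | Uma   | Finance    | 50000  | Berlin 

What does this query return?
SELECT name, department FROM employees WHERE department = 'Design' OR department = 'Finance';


Filtering: department = 'Design' OR 'Finance'
Matching: 3 rows

3 rows:
Grace, Design
Tina, Design
Uma, Finance


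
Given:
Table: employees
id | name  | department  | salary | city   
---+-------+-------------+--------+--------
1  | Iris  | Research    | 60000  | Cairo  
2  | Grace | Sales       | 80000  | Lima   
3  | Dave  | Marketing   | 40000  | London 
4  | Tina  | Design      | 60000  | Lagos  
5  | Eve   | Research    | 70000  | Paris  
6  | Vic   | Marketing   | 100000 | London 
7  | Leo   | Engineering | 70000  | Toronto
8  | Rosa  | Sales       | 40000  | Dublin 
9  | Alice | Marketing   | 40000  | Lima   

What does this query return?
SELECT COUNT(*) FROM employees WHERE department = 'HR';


Counting rows where department = 'HR'


0


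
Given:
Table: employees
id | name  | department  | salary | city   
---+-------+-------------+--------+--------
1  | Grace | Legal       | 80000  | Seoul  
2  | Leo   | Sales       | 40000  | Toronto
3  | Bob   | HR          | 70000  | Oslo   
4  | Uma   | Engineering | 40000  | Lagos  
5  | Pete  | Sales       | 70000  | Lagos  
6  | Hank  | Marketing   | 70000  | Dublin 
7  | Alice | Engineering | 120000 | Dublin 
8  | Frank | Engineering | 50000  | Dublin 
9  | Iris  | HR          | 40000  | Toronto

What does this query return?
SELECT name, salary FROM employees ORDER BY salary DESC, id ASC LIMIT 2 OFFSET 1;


Sort by salary DESC (id ASC tiebreak), then skip 1 and take 2
Rows 2 through 3

2 rows:
Grace, 80000
Bob, 70000


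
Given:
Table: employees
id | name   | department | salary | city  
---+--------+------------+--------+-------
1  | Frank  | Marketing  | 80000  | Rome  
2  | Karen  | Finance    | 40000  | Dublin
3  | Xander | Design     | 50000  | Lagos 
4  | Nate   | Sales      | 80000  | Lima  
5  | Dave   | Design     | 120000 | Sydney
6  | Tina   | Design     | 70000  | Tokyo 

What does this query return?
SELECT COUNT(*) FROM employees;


COUNT(*) counts all rows

6


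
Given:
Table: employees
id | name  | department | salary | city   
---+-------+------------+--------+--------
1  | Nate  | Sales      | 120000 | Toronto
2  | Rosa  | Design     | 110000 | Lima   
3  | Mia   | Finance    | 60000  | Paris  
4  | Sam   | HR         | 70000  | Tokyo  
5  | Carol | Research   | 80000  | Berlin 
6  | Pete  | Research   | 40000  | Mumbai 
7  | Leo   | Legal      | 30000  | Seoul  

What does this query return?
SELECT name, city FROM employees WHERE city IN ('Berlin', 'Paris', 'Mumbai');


Filtering: city IN ('Berlin', 'Paris', 'Mumbai')
Matching: 3 rows

3 rows:
Mia, Paris
Carol, Berlin
Pete, Mumbai


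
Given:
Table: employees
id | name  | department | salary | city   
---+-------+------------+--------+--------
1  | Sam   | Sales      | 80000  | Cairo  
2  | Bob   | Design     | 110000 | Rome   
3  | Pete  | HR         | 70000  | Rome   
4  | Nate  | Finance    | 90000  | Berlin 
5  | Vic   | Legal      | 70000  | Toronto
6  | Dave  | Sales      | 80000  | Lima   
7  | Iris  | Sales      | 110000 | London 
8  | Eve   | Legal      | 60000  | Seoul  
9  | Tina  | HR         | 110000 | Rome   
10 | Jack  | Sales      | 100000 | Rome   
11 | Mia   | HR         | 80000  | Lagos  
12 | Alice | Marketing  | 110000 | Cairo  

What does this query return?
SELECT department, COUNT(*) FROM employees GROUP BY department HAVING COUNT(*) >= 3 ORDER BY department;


Groups with count >= 3:
  HR: 3 -> PASS
  Sales: 4 -> PASS
  Design: 1 -> filtered out
  Finance: 1 -> filtered out
  Legal: 2 -> filtered out
  Marketing: 1 -> filtered out


2 groups:
HR, 3
Sales, 4


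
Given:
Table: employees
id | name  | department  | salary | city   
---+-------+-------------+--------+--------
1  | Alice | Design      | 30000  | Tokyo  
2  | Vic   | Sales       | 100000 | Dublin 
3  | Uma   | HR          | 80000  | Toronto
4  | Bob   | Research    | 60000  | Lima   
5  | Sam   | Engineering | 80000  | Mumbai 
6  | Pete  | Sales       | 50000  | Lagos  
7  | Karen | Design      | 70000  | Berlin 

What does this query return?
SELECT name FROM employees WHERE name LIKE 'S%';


LIKE 'S%' matches names starting with 'S'
Matching: 1

1 rows:
Sam


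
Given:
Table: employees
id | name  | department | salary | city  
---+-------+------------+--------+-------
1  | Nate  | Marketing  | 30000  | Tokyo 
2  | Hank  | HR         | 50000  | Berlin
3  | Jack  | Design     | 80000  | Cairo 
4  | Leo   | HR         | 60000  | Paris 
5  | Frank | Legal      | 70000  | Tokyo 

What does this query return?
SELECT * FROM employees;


SELECT * returns all 5 rows with all columns

5 rows:
1, Nate, Marketing, 30000, Tokyo
2, Hank, HR, 50000, Berlin
3, Jack, Design, 80000, Cairo
4, Leo, HR, 60000, Paris
5, Frank, Legal, 70000, Tokyo


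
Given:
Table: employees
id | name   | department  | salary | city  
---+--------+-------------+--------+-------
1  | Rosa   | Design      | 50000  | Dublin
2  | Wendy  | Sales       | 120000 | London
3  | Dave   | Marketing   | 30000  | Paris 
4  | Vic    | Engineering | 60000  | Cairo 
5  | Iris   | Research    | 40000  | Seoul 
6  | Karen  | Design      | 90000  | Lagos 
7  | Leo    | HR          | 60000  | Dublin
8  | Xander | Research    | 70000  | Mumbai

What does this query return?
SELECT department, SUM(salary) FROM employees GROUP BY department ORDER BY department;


Summing salary within each department:
  Design: 50000 + 90000 = 140000
  Engineering: 60000 = 60000
  HR: 60000 = 60000
  Marketing: 30000 = 30000
  Research: 40000 + 70000 = 110000
  Sales: 120000 = 120000


6 groups:
Design, 140000
Engineering, 60000
HR, 60000
Marketing, 30000
Research, 110000
Sales, 120000


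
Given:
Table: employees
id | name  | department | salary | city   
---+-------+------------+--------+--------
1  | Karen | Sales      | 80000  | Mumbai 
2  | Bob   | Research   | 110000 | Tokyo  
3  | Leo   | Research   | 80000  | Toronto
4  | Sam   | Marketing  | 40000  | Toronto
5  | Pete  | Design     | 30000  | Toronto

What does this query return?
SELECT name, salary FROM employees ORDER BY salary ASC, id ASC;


Sorting by salary ASC, then id ASC for ties

5 rows:
Pete, 30000
Sam, 40000
Karen, 80000
Leo, 80000
Bob, 110000


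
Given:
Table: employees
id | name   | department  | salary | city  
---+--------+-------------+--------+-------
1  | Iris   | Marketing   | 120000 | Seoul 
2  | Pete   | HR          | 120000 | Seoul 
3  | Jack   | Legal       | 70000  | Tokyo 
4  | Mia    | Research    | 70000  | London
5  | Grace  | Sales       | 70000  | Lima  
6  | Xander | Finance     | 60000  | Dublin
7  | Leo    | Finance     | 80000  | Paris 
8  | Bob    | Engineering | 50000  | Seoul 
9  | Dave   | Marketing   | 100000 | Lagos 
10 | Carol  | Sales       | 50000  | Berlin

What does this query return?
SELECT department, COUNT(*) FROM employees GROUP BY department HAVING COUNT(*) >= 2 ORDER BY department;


Groups with count >= 2:
  Finance: 2 -> PASS
  Marketing: 2 -> PASS
  Sales: 2 -> PASS
  Engineering: 1 -> filtered out
  HR: 1 -> filtered out
  Legal: 1 -> filtered out
  Research: 1 -> filtered out


3 groups:
Finance, 2
Marketing, 2
Sales, 2


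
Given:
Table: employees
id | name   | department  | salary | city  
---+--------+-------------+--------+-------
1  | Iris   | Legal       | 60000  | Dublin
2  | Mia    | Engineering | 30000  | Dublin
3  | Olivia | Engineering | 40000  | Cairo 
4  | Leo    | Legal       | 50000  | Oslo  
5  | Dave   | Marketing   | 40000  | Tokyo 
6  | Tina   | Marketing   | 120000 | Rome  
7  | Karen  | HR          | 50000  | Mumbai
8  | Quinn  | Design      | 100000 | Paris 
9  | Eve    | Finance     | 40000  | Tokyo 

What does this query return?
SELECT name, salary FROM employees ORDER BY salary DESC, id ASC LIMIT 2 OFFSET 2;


Sort by salary DESC (id ASC tiebreak), then skip 2 and take 2
Rows 3 through 4

2 rows:
Iris, 60000
Leo, 50000


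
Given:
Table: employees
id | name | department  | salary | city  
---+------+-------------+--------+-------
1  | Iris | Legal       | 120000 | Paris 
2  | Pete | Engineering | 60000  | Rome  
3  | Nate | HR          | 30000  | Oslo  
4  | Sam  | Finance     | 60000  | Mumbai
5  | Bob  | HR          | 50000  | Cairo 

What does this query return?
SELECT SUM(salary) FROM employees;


SUM(salary) = 120000 + 60000 + 30000 + 60000 + 50000 = 320000

320000


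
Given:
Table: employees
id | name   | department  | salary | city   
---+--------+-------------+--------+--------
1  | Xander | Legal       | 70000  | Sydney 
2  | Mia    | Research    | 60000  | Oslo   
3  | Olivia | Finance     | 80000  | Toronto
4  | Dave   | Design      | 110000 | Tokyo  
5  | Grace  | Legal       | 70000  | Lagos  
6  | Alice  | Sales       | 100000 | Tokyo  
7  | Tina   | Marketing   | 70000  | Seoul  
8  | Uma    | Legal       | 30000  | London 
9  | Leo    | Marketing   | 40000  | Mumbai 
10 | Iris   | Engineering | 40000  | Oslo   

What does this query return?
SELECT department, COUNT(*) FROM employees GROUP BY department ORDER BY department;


Assigning each row to its department group:
  Xander -> Legal
  Mia -> Research
  Olivia -> Finance
  Dave -> Design
  Grace -> Legal
  Alice -> Sales
  Tina -> Marketing
  Uma -> Legal
  Leo -> Marketing
  Iris -> Engineering


7 groups:
Design, 1
Engineering, 1
Finance, 1
Legal, 3
Marketing, 2
Research, 1
Sales, 1


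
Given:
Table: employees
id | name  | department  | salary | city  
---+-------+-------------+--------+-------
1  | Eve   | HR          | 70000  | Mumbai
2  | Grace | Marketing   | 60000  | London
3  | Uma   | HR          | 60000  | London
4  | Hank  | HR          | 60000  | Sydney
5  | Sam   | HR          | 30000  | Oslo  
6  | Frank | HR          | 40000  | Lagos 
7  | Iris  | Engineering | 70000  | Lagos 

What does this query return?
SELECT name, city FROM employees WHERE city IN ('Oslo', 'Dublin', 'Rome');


Filtering: city IN ('Oslo', 'Dublin', 'Rome')
Matching: 1 rows

1 rows:
Sam, Oslo


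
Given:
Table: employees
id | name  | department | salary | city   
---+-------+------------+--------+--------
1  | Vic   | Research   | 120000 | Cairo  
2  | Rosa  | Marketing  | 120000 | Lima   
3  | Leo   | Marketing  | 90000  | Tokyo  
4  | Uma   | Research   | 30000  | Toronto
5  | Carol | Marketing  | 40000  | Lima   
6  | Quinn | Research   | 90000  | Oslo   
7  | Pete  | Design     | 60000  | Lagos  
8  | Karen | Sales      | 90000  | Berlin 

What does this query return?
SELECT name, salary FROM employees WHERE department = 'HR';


Filtering: department = 'HR'
Matching rows: 0

Empty result set (0 rows)


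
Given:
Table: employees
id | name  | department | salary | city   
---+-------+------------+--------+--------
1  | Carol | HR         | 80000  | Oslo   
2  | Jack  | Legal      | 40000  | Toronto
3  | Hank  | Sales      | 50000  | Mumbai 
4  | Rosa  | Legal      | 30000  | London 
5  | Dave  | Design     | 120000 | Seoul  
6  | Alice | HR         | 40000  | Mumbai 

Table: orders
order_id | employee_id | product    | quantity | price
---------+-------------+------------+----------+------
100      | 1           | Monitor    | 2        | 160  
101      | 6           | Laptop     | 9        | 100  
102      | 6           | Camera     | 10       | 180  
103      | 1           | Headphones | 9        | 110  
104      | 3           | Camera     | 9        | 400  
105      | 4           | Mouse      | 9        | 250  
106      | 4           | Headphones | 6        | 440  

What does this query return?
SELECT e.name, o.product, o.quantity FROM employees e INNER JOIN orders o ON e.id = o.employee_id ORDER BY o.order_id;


Joining employees.id = orders.employee_id:
  employee Carol (id=1) -> order Monitor
  employee Alice (id=6) -> order Laptop
  employee Alice (id=6) -> order Camera
  employee Carol (id=1) -> order Headphones
  employee Hank (id=3) -> order Camera
  employee Rosa (id=4) -> order Mouse
  employee Rosa (id=4) -> order Headphones


7 rows:
Carol, Monitor, 2
Alice, Laptop, 9
Alice, Camera, 10
Carol, Headphones, 9
Hank, Camera, 9
Rosa, Mouse, 9
Rosa, Headphones, 6
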